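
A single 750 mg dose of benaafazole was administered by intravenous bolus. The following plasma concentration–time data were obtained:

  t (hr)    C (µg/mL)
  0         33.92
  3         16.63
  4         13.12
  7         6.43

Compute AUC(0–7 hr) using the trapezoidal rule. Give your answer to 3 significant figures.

Trapezoidal AUC_0→7:
  [0→3]: (33.92+16.63)/2 × 3 = 75.825
  [3→4]: (16.63+13.12)/2 × 1 = 14.875
  [4→7]: (13.12+6.43)/2 × 3 = 29.325
  Sum = 120.025 µg/mL·hr

AUC = 120 µg/mL·hr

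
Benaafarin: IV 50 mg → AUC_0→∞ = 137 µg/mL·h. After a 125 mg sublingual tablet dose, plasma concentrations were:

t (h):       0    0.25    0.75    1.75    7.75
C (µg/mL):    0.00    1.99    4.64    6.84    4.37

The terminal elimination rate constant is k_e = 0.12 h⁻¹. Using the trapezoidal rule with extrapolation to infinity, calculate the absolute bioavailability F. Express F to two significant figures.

Trapezoidal AUC_0→7.75 (sublingual tablet):
  [0→0.25]: (0.00+1.99)/2 × 0.25 = 0.24875
  [0.25→0.75]: (1.99+4.64)/2 × 0.5 = 1.6575
  [0.75→1.75]: (4.64+6.84)/2 × 1 = 5.74
  [1.75→7.75]: (6.84+4.37)/2 × 6 = 33.63
  Sum = 41.27625 µg/mL·h
Tail: C_last/k_e = 4.37/0.12 = 36.417
AUC_0→∞ (sublingual tablet) = 41.27625 + 36.417 = 77.69325 µg/mL·h
F = (AUC_ev/D_ev)/(AUC_iv/D_iv) = (77.69325/125)/(137/50) = 0.621546/2.74 = 0.2268

F = 0.23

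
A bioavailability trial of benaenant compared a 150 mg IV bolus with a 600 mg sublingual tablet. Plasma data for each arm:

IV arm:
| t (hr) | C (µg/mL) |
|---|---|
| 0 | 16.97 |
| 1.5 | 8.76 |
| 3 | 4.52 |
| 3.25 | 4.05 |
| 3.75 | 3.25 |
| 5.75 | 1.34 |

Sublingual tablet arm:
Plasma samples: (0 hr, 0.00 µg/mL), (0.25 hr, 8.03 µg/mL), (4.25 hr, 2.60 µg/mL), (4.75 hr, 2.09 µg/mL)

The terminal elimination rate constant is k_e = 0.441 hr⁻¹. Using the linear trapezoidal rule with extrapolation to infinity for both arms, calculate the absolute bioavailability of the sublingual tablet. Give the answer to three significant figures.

F = 0.177

Trapezoidal AUC_0→5.75 (IV):
  [0→1.5]: (16.97+8.76)/2 × 1.5 = 19.2975
  [1.5→3]: (8.76+4.52)/2 × 1.5 = 9.96
  [3→3.25]: (4.52+4.05)/2 × 0.25 = 1.07125
  [3.25→3.75]: (4.05+3.25)/2 × 0.5 = 1.825
  [3.75→5.75]: (3.25+1.34)/2 × 2 = 4.59
  Sum = 36.74375 µg/mL·hr
IV tail: 1.34/0.441 = 3.039; AUC_iv,0→∞ = 36.74375 + 3.039 = 39.78275 µg/mL·hr
Trapezoidal AUC_0→4.75 (sublingual tablet):
  [0→0.25]: (0.00+8.03)/2 × 0.25 = 1.00375
  [0.25→4.25]: (8.03+2.60)/2 × 4 = 21.26
  [4.25→4.75]: (2.60+2.09)/2 × 0.5 = 1.1725
  Sum = 23.43625 µg/mL·hr
sublingual tablet tail: 2.09/0.441 = 4.739; AUC_ev,0→∞ = 23.43625 + 4.739 = 28.17525 µg/mL·hr
F = (AUC_ev/D_ev)/(AUC_iv/D_iv) = (28.17525/600)/(39.78275/150) = 0.04695875/0.265218 = 0.1771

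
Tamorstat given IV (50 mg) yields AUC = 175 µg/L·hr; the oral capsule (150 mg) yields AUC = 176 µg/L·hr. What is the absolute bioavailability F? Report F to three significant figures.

F = (AUC_ev / D_ev) / (AUC_iv / D_iv)
  = (176/150) / (175/50)
  = 1.17333 / 3.5 = 0.3352

F = 0.335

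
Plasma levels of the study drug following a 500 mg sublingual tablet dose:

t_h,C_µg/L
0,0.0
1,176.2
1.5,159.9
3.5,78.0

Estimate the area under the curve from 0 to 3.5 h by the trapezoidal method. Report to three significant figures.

AUC = 410 µg/L·h

Trapezoidal AUC_0→3.5:
  [0→1]: (0.0+176.2)/2 × 1 = 88.1
  [1→1.5]: (176.2+159.9)/2 × 0.5 = 84.025
  [1.5→3.5]: (159.9+78.0)/2 × 2 = 237.9
  Sum = 410.025 µg/L·h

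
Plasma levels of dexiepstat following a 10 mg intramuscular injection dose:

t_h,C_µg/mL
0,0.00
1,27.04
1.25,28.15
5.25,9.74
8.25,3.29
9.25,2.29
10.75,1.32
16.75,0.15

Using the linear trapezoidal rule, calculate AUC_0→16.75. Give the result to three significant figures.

AUC = 126 µg/mL·h

Trapezoidal AUC_0→16.75:
  [0→1]: (0.00+27.04)/2 × 1 = 13.52
  [1→1.25]: (27.04+28.15)/2 × 0.25 = 6.89875
  [1.25→5.25]: (28.15+9.74)/2 × 4 = 75.78
  [5.25→8.25]: (9.74+3.29)/2 × 3 = 19.545
  [8.25→9.25]: (3.29+2.29)/2 × 1 = 2.79
  [9.25→10.75]: (2.29+1.32)/2 × 1.5 = 2.7075
  [10.75→16.75]: (1.32+0.15)/2 × 6 = 4.41
  Sum = 125.65125 µg/mL·h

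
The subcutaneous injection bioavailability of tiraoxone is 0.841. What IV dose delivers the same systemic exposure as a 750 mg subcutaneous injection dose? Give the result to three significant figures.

D_iv = 631 mg

Systemic exposure from an extravascular dose = F × D_ev, so the equivalent IV dose is F × D_ev.
D_iv = F × D_ev = 0.841 × 750 = 630.75 mg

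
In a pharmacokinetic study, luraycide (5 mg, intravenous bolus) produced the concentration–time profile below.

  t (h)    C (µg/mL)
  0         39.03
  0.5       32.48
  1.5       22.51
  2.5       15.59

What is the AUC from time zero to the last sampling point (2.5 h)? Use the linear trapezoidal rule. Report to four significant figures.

Trapezoidal AUC_0→2.5:
  [0→0.5]: (39.03+32.48)/2 × 0.5 = 17.8775
  [0.5→1.5]: (32.48+22.51)/2 × 1 = 27.495
  [1.5→2.5]: (22.51+15.59)/2 × 1 = 19.05
  Sum = 64.4225 µg/mL·h

AUC = 64.42 µg/mL·h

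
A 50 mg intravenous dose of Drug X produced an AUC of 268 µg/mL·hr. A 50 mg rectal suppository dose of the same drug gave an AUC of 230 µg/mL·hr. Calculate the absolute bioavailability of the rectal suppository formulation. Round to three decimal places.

F = (AUC_ev / D_ev) / (AUC_iv / D_iv)
  = (230/50) / (268/50)
  = 4.6 / 5.36 = 0.8582

F = 0.858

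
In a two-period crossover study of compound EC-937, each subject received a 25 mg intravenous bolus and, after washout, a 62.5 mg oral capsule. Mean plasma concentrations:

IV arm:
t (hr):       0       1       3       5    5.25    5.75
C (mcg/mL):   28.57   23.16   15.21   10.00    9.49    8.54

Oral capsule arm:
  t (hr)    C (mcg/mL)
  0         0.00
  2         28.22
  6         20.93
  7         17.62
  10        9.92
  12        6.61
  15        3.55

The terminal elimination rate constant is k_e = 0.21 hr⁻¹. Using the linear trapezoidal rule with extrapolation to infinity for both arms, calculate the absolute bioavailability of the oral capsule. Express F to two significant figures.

Trapezoidal AUC_0→5.75 (IV):
  [0→1]: (28.57+23.16)/2 × 1 = 25.865
  [1→3]: (23.16+15.21)/2 × 2 = 38.37
  [3→5]: (15.21+10.00)/2 × 2 = 25.21
  [5→5.25]: (10.00+9.49)/2 × 0.25 = 2.43625
  [5.25→5.75]: (9.49+8.54)/2 × 0.5 = 4.5075
  Sum = 96.38875 mcg/mL·hr
IV tail: 8.54/0.21 = 40.667; AUC_iv,0→∞ = 96.38875 + 40.667 = 137.05575 mcg/mL·hr
Trapezoidal AUC_0→15 (oral capsule):
  [0→2]: (0.00+28.22)/2 × 2 = 28.22
  [2→6]: (28.22+20.93)/2 × 4 = 98.3
  [6→7]: (20.93+17.62)/2 × 1 = 19.275
  [7→10]: (17.62+9.92)/2 × 3 = 41.31
  [10→12]: (9.92+6.61)/2 × 2 = 16.53
  [12→15]: (6.61+3.55)/2 × 3 = 15.24
  Sum = 218.875 mcg/mL·hr
oral capsule tail: 3.55/0.21 = 16.905; AUC_ev,0→∞ = 218.875 + 16.905 = 235.78 mcg/mL·hr
F = (AUC_ev/D_ev)/(AUC_iv/D_iv) = (235.78/62.5)/(137.05575/25) = 3.77248/5.48223 = 0.6881

F = 0.69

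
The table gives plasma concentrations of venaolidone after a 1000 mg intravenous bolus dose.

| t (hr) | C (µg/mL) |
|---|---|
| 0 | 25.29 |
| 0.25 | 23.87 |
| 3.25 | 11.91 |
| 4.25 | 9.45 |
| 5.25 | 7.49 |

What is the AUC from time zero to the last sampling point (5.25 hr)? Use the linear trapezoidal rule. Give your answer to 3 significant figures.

AUC = 79.0 µg/mL·hr

Trapezoidal AUC_0→5.25:
  [0→0.25]: (25.29+23.87)/2 × 0.25 = 6.145
  [0.25→3.25]: (23.87+11.91)/2 × 3 = 53.67
  [3.25→4.25]: (11.91+9.45)/2 × 1 = 10.68
  [4.25→5.25]: (9.45+7.49)/2 × 1 = 8.47
  Sum = 78.965 µg/mL·hr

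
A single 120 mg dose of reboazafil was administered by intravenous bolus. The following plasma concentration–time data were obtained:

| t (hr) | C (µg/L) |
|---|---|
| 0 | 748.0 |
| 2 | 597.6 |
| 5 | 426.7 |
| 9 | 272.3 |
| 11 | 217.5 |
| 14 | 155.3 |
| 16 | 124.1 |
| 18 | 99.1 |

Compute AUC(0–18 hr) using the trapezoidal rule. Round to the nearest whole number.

Trapezoidal AUC_0→18:
  [0→2]: (748.0+597.6)/2 × 2 = 1345.6
  [2→5]: (597.6+426.7)/2 × 3 = 1536.45
  [5→9]: (426.7+272.3)/2 × 4 = 1398.0
  [9→11]: (272.3+217.5)/2 × 2 = 489.8
  [11→14]: (217.5+155.3)/2 × 3 = 559.2
  [14→16]: (155.3+124.1)/2 × 2 = 279.4
  [16→18]: (124.1+99.1)/2 × 2 = 223.2
  Sum = 5831.65 µg/L·hr

AUC = 5832 µg/L·hr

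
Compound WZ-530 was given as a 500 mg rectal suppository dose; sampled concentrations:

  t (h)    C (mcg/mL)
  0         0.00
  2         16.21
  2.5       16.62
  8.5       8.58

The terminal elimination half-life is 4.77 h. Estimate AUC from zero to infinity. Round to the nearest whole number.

Trapezoidal AUC_0→8.5:
  [0→2]: (0.00+16.21)/2 × 2 = 16.21
  [2→2.5]: (16.21+16.62)/2 × 0.5 = 8.2075
  [2.5→8.5]: (16.62+8.58)/2 × 6 = 75.6
  Sum = 100.0175 mcg/mL·h
k_e = ln2 / t½ = 0.693147 / 4.77 = 0.1453 h^-1
Extrapolated tail: C_last / k_e = 8.58 / 0.1453 = 59.050
AUC_0→∞ = 100.0175 + 59.050 = 159.0675 mcg/mL·h

AUC = 159 mcg/mL·h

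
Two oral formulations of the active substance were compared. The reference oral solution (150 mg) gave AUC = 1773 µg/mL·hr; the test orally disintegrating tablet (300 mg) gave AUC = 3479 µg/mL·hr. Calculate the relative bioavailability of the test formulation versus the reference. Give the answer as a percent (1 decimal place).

F_rel = 98.1%

F_rel = (AUC_test/D_test) / (AUC_ref/D_ref)
      = (3479/300) / (1773/150)
      = 11.5967 / 11.82 = 0.9811 = 98.11%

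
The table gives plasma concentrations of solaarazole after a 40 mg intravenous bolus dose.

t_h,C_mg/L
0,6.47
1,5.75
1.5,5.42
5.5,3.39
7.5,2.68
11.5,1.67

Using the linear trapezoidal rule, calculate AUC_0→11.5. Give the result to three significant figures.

Trapezoidal AUC_0→11.5:
  [0→1]: (6.47+5.75)/2 × 1 = 6.11
  [1→1.5]: (5.75+5.42)/2 × 0.5 = 2.7925
  [1.5→5.5]: (5.42+3.39)/2 × 4 = 17.62
  [5.5→7.5]: (3.39+2.68)/2 × 2 = 6.07
  [7.5→11.5]: (2.68+1.67)/2 × 4 = 8.7
  Sum = 41.2925 mg/L·h

AUC = 41.3 mg/L·h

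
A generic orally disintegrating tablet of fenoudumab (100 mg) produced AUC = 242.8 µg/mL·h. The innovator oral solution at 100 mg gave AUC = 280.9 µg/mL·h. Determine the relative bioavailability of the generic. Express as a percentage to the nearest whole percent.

F_rel = (AUC_test/D_test) / (AUC_ref/D_ref)
      = (242.8/100) / (280.9/100)
      = 2.428 / 2.809 = 0.8644 = 86.44%

F_rel = 86%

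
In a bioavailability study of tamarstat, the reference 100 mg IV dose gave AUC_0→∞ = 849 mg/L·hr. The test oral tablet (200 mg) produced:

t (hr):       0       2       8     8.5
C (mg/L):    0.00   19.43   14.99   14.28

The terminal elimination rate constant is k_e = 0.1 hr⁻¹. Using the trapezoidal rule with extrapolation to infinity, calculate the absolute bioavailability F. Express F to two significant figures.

F = 0.16

Trapezoidal AUC_0→8.5 (oral tablet):
  [0→2]: (0.00+19.43)/2 × 2 = 19.43
  [2→8]: (19.43+14.99)/2 × 6 = 103.26
  [8→8.5]: (14.99+14.28)/2 × 0.5 = 7.3175
  Sum = 130.0075 mg/L·hr
Tail: C_last/k_e = 14.28/0.1 = 142.800
AUC_0→∞ (oral tablet) = 130.0075 + 142.800 = 272.8075 mg/L·hr
F = (AUC_ev/D_ev)/(AUC_iv/D_iv) = (272.8075/200)/(849/100) = 1.3640375/8.49 = 0.1607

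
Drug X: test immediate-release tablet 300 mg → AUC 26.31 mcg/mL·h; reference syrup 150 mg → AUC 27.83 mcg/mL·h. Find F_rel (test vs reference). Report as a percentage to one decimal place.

F_rel = 47.3%

F_rel = (AUC_test/D_test) / (AUC_ref/D_ref)
      = (26.31/300) / (27.83/150)
      = 0.0877 / 0.185533 = 0.4727 = 47.27%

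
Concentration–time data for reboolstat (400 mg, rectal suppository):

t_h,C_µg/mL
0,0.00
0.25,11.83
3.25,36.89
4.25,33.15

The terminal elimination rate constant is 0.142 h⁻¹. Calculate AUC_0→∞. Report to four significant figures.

AUC = 343.0 µg/mL·h

Trapezoidal AUC_0→4.25:
  [0→0.25]: (0.00+11.83)/2 × 0.25 = 1.47875
  [0.25→3.25]: (11.83+36.89)/2 × 3 = 73.08
  [3.25→4.25]: (36.89+33.15)/2 × 1 = 35.02
  Sum = 109.57875 µg/mL·h
Extrapolated tail: C_last / k_e = 33.15 / 0.142 = 233.451
AUC_0→∞ = 109.57875 + 233.451 = 343.02975 µg/mL·h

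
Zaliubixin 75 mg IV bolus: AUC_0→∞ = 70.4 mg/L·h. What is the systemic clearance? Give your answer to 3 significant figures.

CL = Dose_iv / AUC_0→∞
   = 75 / 70.4 = 1.06534 L/h

CL = 1.07 L/h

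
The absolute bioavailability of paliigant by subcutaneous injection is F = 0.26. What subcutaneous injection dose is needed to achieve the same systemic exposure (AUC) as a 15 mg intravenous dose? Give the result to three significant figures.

For equal systemic exposure: F × D_ev = D_iv
D_ev = D_iv / F = 15 / 0.26 = 57.6923 mg

D_subcutaneous = 57.7 mg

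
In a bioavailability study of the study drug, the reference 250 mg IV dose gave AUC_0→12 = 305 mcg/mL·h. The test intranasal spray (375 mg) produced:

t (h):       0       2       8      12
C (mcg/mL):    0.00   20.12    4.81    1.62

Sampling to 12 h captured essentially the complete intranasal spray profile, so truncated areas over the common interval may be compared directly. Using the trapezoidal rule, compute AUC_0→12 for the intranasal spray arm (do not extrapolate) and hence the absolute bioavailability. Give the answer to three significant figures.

F = 0.236

Trapezoidal AUC_0→12 (intranasal spray):
  [0→2]: (0.00+20.12)/2 × 2 = 20.12
  [2→8]: (20.12+4.81)/2 × 6 = 74.79
  [8→12]: (4.81+1.62)/2 × 4 = 12.86
  Sum = 107.77 mcg/mL·h
F = (AUC_ev/D_ev)/(AUC_iv/D_iv) = (107.77/375)/(305/250) = 0.287387/1.22 = 0.2356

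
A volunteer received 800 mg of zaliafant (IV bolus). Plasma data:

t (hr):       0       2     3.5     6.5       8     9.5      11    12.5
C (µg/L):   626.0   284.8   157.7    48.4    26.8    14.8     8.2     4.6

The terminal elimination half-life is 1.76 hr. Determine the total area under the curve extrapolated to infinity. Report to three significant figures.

Trapezoidal AUC_0→12.5:
  [0→2]: (626.0+284.8)/2 × 2 = 910.8
  [2→3.5]: (284.8+157.7)/2 × 1.5 = 331.875
  [3.5→6.5]: (157.7+48.4)/2 × 3 = 309.15
  [6.5→8]: (48.4+26.8)/2 × 1.5 = 56.4
  [8→9.5]: (26.8+14.8)/2 × 1.5 = 31.2
  [9.5→11]: (14.8+8.2)/2 × 1.5 = 17.25
  [11→12.5]: (8.2+4.6)/2 × 1.5 = 9.6
  Sum = 1666.275 µg/L·hr
k_e = ln2 / t½ = 0.693147 / 1.76 = 0.3938 hr^-1
Extrapolated tail: C_last / k_e = 4.6 / 0.3938 = 11.681
AUC_0→∞ = 1666.275 + 11.681 = 1677.956 µg/L·hr

AUC = 1680 µg/L·hr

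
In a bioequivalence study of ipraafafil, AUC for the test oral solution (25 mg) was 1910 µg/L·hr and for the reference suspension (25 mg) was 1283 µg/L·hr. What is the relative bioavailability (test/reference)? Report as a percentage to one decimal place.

F_rel = (AUC_test/D_test) / (AUC_ref/D_ref)
      = (1910/25) / (1283/25)
      = 76.4 / 51.32 = 1.4887 = 148.87%

F_rel = 148.9%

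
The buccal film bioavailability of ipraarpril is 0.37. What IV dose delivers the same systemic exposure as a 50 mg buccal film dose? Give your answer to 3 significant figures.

Systemic exposure from an extravascular dose = F × D_ev, so the equivalent IV dose is F × D_ev.
D_iv = F × D_ev = 0.37 × 50 = 18.5 mg

D_iv = 18.5 mg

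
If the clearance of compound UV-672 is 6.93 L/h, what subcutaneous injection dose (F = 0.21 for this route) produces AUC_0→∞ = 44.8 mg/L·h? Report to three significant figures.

Dose = 1480 mg

Dose = CL × AUC_0→∞ / F
     = 6.93 × 44.8 / 0.21 = 1478.4 mg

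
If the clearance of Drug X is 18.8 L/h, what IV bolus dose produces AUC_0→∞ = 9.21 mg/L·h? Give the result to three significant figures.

Dose = 173 mg

Dose_iv = CL × AUC_0→∞
     = 18.8 × 9.21 = 173.148 mg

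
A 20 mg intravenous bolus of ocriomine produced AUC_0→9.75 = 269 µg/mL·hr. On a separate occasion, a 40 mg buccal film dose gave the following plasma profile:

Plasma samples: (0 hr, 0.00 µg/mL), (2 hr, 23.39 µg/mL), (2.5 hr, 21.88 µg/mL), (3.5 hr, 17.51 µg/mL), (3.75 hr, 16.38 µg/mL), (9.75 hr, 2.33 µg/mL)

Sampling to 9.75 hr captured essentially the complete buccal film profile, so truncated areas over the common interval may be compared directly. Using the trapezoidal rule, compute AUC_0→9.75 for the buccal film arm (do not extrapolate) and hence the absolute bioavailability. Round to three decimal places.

F = 0.213

Trapezoidal AUC_0→9.75 (buccal film):
  [0→2]: (0.00+23.39)/2 × 2 = 23.39
  [2→2.5]: (23.39+21.88)/2 × 0.5 = 11.3175
  [2.5→3.5]: (21.88+17.51)/2 × 1 = 19.695
  [3.5→3.75]: (17.51+16.38)/2 × 0.25 = 4.23625
  [3.75→9.75]: (16.38+2.33)/2 × 6 = 56.13
  Sum = 114.76875 µg/mL·hr
F = (AUC_ev/D_ev)/(AUC_iv/D_iv) = (114.76875/40)/(269/20) = 2.86922/13.45 = 0.2133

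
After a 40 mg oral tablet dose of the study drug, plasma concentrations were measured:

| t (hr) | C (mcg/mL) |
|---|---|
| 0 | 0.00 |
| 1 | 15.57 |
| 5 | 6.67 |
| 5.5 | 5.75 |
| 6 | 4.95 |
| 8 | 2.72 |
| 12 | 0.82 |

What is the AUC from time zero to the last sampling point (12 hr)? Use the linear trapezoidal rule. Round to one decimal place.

Trapezoidal AUC_0→12:
  [0→1]: (0.00+15.57)/2 × 1 = 7.785
  [1→5]: (15.57+6.67)/2 × 4 = 44.48
  [5→5.5]: (6.67+5.75)/2 × 0.5 = 3.105
  [5.5→6]: (5.75+4.95)/2 × 0.5 = 2.675
  [6→8]: (4.95+2.72)/2 × 2 = 7.67
  [8→12]: (2.72+0.82)/2 × 4 = 7.08
  Sum = 72.795 mcg/mL·hr

AUC = 72.8 mcg/mL·hr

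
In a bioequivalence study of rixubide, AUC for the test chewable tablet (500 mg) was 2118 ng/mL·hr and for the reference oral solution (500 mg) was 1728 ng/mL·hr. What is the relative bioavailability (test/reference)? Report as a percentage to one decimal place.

F_rel = (AUC_test/D_test) / (AUC_ref/D_ref)
      = (2118/500) / (1728/500)
      = 4.236 / 3.456 = 1.2257 = 122.57%

F_rel = 122.6%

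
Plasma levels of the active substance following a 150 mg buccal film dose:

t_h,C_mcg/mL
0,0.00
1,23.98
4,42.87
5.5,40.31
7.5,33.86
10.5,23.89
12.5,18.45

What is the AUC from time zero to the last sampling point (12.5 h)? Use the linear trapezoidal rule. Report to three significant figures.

Trapezoidal AUC_0→12.5:
  [0→1]: (0.00+23.98)/2 × 1 = 11.99
  [1→4]: (23.98+42.87)/2 × 3 = 100.275
  [4→5.5]: (42.87+40.31)/2 × 1.5 = 62.385
  [5.5→7.5]: (40.31+33.86)/2 × 2 = 74.17
  [7.5→10.5]: (33.86+23.89)/2 × 3 = 86.625
  [10.5→12.5]: (23.89+18.45)/2 × 2 = 42.34
  Sum = 377.785 mcg/mL·h

AUC = 378 mcg/mL·h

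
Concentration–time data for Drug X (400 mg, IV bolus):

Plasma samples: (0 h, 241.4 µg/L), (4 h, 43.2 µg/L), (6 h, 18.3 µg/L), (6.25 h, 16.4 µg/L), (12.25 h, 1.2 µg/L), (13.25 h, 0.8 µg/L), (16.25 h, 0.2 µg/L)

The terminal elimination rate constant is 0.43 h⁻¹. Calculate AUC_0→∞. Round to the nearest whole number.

AUC = 691 µg/L·h

Trapezoidal AUC_0→16.25:
  [0→4]: (241.4+43.2)/2 × 4 = 569.2
  [4→6]: (43.2+18.3)/2 × 2 = 61.5
  [6→6.25]: (18.3+16.4)/2 × 0.25 = 4.3375
  [6.25→12.25]: (16.4+1.2)/2 × 6 = 52.8
  [12.25→13.25]: (1.2+0.8)/2 × 1 = 1.0
  [13.25→16.25]: (0.8+0.2)/2 × 3 = 1.5
  Sum = 690.3375 µg/L·h
Extrapolated tail: C_last / k_e = 0.2 / 0.43 = 0.465
AUC_0→∞ = 690.3375 + 0.465 = 690.8025 µg/L·h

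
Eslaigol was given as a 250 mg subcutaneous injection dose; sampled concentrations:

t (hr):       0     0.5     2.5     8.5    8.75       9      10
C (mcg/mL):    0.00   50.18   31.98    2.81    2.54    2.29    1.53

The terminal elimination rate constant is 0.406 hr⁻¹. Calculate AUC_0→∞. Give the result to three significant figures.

AUC = 206 mcg/mL·hr

Trapezoidal AUC_0→10:
  [0→0.5]: (0.00+50.18)/2 × 0.5 = 12.545
  [0.5→2.5]: (50.18+31.98)/2 × 2 = 82.16
  [2.5→8.5]: (31.98+2.81)/2 × 6 = 104.37
  [8.5→8.75]: (2.81+2.54)/2 × 0.25 = 0.66875
  [8.75→9]: (2.54+2.29)/2 × 0.25 = 0.60375
  [9→10]: (2.29+1.53)/2 × 1 = 1.91
  Sum = 202.2575 mcg/mL·hr
Extrapolated tail: C_last / k_e = 1.53 / 0.406 = 3.768
AUC_0→∞ = 202.2575 + 3.768 = 206.0255 mcg/mL·hr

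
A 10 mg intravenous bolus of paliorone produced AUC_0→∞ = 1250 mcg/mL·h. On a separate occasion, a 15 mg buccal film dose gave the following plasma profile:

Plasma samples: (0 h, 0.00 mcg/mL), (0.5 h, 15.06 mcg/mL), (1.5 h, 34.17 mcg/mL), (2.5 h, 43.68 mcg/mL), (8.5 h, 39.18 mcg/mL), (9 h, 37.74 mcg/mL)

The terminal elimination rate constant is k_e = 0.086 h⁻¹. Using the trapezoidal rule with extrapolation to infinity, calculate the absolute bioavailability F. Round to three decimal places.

F = 0.413

Trapezoidal AUC_0→9 (buccal film):
  [0→0.5]: (0.00+15.06)/2 × 0.5 = 3.765
  [0.5→1.5]: (15.06+34.17)/2 × 1 = 24.615
  [1.5→2.5]: (34.17+43.68)/2 × 1 = 38.925
  [2.5→8.5]: (43.68+39.18)/2 × 6 = 248.58
  [8.5→9]: (39.18+37.74)/2 × 0.5 = 19.23
  Sum = 335.115 mcg/mL·h
Tail: C_last/k_e = 37.74/0.086 = 438.837
AUC_0→∞ (buccal film) = 335.115 + 438.837 = 773.952 mcg/mL·h
F = (AUC_ev/D_ev)/(AUC_iv/D_iv) = (773.952/15)/(1250/10) = 51.5968/125 = 0.4128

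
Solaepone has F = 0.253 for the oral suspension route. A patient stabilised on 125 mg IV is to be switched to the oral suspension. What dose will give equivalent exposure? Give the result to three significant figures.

For equal systemic exposure: F × D_ev = D_iv
D_ev = D_iv / F = 125 / 0.253 = 494.071 mg

D_oral = 494 mg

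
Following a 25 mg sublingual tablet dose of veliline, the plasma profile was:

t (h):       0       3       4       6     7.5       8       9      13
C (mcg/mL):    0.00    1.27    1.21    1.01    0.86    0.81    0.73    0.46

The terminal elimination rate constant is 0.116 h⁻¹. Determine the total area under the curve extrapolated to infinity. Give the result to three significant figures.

AUC = 14.3 mcg/mL·h

Trapezoidal AUC_0→13:
  [0→3]: (0.00+1.27)/2 × 3 = 1.905
  [3→4]: (1.27+1.21)/2 × 1 = 1.24
  [4→6]: (1.21+1.01)/2 × 2 = 2.22
  [6→7.5]: (1.01+0.86)/2 × 1.5 = 1.4025
  [7.5→8]: (0.86+0.81)/2 × 0.5 = 0.4175
  [8→9]: (0.81+0.73)/2 × 1 = 0.77
  [9→13]: (0.73+0.46)/2 × 4 = 2.38
  Sum = 10.335 mcg/mL·h
Extrapolated tail: C_last / k_e = 0.46 / 0.116 = 3.966
AUC_0→∞ = 10.335 + 3.966 = 14.301 mcg/mL·h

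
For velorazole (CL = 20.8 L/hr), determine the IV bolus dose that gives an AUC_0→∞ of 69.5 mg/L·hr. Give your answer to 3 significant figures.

Dose = 1450 mg

Dose_iv = CL × AUC_0→∞
     = 20.8 × 69.5 = 1445.6 mg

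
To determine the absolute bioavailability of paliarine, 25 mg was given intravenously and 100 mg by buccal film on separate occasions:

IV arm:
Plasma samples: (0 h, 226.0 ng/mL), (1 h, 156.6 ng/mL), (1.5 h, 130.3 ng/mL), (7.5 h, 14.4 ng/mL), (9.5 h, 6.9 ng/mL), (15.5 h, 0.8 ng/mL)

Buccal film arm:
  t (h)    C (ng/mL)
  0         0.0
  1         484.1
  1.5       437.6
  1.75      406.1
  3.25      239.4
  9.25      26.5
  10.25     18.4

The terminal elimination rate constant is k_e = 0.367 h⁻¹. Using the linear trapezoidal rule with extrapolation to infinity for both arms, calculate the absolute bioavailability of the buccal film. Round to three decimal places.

F = 0.650

Trapezoidal AUC_0→15.5 (IV):
  [0→1]: (226.0+156.6)/2 × 1 = 191.3
  [1→1.5]: (156.6+130.3)/2 × 0.5 = 71.725
  [1.5→7.5]: (130.3+14.4)/2 × 6 = 434.1
  [7.5→9.5]: (14.4+6.9)/2 × 2 = 21.3
  [9.5→15.5]: (6.9+0.8)/2 × 6 = 23.1
  Sum = 741.525 ng/mL·h
IV tail: 0.8/0.367 = 2.180; AUC_iv,0→∞ = 741.525 + 2.180 = 743.705 ng/mL·h
Trapezoidal AUC_0→10.25 (buccal film):
  [0→1]: (0.0+484.1)/2 × 1 = 242.05
  [1→1.5]: (484.1+437.6)/2 × 0.5 = 230.425
  [1.5→1.75]: (437.6+406.1)/2 × 0.25 = 105.4625
  [1.75→3.25]: (406.1+239.4)/2 × 1.5 = 484.125
  [3.25→9.25]: (239.4+26.5)/2 × 6 = 797.7
  [9.25→10.25]: (26.5+18.4)/2 × 1 = 22.45
  Sum = 1882.2125 ng/mL·h
buccal film tail: 18.4/0.367 = 50.136; AUC_ev,0→∞ = 1882.2125 + 50.136 = 1932.3485 ng/mL·h
F = (AUC_ev/D_ev)/(AUC_iv/D_iv) = (1932.3485/100)/(743.705/25) = 19.323485/29.7482 = 0.6496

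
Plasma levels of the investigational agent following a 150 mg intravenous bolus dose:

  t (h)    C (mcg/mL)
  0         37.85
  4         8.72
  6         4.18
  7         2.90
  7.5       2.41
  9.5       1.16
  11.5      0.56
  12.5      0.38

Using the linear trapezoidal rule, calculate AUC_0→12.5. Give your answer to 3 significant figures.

Trapezoidal AUC_0→12.5:
  [0→4]: (37.85+8.72)/2 × 4 = 93.14
  [4→6]: (8.72+4.18)/2 × 2 = 12.9
  [6→7]: (4.18+2.90)/2 × 1 = 3.54
  [7→7.5]: (2.90+2.41)/2 × 0.5 = 1.3275
  [7.5→9.5]: (2.41+1.16)/2 × 2 = 3.57
  [9.5→11.5]: (1.16+0.56)/2 × 2 = 1.72
  [11.5→12.5]: (0.56+0.38)/2 × 1 = 0.47
  Sum = 116.6675 mcg/mL·h

AUC = 117 mcg/mL·h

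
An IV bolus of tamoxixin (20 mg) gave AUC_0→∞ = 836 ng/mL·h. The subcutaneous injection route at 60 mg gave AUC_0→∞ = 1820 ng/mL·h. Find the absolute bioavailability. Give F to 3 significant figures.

F = (AUC_ev / D_ev) / (AUC_iv / D_iv)
  = (1820/60) / (836/20)
  = 30.3333 / 41.8 = 0.7257

F = 0.726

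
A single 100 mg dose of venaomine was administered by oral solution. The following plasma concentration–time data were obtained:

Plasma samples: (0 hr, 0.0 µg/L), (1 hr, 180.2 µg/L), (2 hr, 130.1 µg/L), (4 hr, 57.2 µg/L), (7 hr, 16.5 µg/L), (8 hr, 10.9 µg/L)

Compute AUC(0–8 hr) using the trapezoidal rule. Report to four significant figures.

Trapezoidal AUC_0→8:
  [0→1]: (0.0+180.2)/2 × 1 = 90.1
  [1→2]: (180.2+130.1)/2 × 1 = 155.15
  [2→4]: (130.1+57.2)/2 × 2 = 187.3
  [4→7]: (57.2+16.5)/2 × 3 = 110.55
  [7→8]: (16.5+10.9)/2 × 1 = 13.7
  Sum = 556.8 µg/L·hr

AUC = 556.8 µg/L·hr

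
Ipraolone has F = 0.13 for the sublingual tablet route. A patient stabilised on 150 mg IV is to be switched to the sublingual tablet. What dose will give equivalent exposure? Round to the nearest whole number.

D_sublingual = 1154 mg

For equal systemic exposure: F × D_ev = D_iv
D_ev = D_iv / F = 150 / 0.13 = 1153.85 mg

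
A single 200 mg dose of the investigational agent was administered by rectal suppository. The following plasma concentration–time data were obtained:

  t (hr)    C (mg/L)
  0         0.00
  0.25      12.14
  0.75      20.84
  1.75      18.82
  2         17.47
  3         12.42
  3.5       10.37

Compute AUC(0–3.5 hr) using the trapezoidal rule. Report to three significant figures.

Trapezoidal AUC_0→3.5:
  [0→0.25]: (0.00+12.14)/2 × 0.25 = 1.5175
  [0.25→0.75]: (12.14+20.84)/2 × 0.5 = 8.245
  [0.75→1.75]: (20.84+18.82)/2 × 1 = 19.83
  [1.75→2]: (18.82+17.47)/2 × 0.25 = 4.53625
  [2→3]: (17.47+12.42)/2 × 1 = 14.945
  [3→3.5]: (12.42+10.37)/2 × 0.5 = 5.6975
  Sum = 54.77125 mg/L·hr

AUC = 54.8 mg/L·hr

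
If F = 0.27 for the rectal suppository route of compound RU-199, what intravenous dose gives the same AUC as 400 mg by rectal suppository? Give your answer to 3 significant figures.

Systemic exposure from an extravascular dose = F × D_ev, so the equivalent IV dose is F × D_ev.
D_iv = F × D_ev = 0.27 × 400 = 108 mg

D_iv = 108 mg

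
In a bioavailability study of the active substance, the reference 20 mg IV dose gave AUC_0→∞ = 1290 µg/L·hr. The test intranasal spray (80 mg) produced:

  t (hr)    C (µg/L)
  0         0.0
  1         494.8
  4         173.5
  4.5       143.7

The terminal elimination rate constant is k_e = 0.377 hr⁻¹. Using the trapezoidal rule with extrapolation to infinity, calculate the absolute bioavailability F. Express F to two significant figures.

F = 0.33

Trapezoidal AUC_0→4.5 (intranasal spray):
  [0→1]: (0.0+494.8)/2 × 1 = 247.4
  [1→4]: (494.8+173.5)/2 × 3 = 1002.45
  [4→4.5]: (173.5+143.7)/2 × 0.5 = 79.3
  Sum = 1329.15 µg/L·hr
Tail: C_last/k_e = 143.7/0.377 = 381.167
AUC_0→∞ (intranasal spray) = 1329.15 + 381.167 = 1710.317 µg/L·hr
F = (AUC_ev/D_ev)/(AUC_iv/D_iv) = (1710.317/80)/(1290/20) = 21.379/64.5 = 0.3315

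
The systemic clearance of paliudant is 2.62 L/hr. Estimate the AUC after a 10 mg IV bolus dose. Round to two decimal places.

AUC = 3.82 mg/L·hr

AUC_0→∞ = Dose_iv / CL
        = 10 / 2.62 = 3.81679 mg/L·hr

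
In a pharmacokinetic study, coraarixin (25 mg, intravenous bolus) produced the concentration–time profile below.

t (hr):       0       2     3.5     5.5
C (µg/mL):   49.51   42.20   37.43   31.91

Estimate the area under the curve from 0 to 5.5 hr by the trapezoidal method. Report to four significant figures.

AUC = 220.8 µg/mL·hr

Trapezoidal AUC_0→5.5:
  [0→2]: (49.51+42.20)/2 × 2 = 91.71
  [2→3.5]: (42.20+37.43)/2 × 1.5 = 59.7225
  [3.5→5.5]: (37.43+31.91)/2 × 2 = 69.34
  Sum = 220.7725 µg/mL·hr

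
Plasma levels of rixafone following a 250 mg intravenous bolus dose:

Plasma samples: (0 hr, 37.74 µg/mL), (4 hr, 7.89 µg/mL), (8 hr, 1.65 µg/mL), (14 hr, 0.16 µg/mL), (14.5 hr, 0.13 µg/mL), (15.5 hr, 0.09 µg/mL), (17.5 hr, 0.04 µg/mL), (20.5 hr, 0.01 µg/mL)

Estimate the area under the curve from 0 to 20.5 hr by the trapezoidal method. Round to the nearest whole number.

Trapezoidal AUC_0→20.5:
  [0→4]: (37.74+7.89)/2 × 4 = 91.26
  [4→8]: (7.89+1.65)/2 × 4 = 19.08
  [8→14]: (1.65+0.16)/2 × 6 = 5.43
  [14→14.5]: (0.16+0.13)/2 × 0.5 = 0.0725
  [14.5→15.5]: (0.13+0.09)/2 × 1 = 0.11
  [15.5→17.5]: (0.09+0.04)/2 × 2 = 0.13
  [17.5→20.5]: (0.04+0.01)/2 × 3 = 0.075
  Sum = 116.1575 µg/mL·hr

AUC = 116 µg/mL·hr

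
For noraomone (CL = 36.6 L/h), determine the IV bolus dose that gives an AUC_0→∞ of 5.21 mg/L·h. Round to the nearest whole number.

Dose = 191 mg

Dose_iv = CL × AUC_0→∞
     = 36.6 × 5.21 = 190.686 mg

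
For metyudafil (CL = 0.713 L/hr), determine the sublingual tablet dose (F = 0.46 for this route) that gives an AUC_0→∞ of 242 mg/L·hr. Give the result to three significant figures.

Dose = 375 mg

Dose = CL × AUC_0→∞ / F
     = 0.713 × 242 / 0.46 = 375.1 mg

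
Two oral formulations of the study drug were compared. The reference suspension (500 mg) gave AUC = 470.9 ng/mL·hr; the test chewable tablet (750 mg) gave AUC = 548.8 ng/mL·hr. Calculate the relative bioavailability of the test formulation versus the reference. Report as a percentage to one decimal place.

F_rel = (AUC_test/D_test) / (AUC_ref/D_ref)
      = (548.8/750) / (470.9/500)
      = 0.731733 / 0.9418 = 0.7770 = 77.70%

F_rel = 77.7%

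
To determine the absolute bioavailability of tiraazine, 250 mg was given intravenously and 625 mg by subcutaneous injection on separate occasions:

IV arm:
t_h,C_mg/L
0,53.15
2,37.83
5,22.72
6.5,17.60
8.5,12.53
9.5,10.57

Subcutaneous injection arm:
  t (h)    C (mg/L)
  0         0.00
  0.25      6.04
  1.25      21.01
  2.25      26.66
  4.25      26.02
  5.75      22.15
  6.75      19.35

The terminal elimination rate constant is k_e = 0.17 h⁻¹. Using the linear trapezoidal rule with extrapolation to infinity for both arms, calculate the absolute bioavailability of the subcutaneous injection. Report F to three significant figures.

F = 0.331

Trapezoidal AUC_0→9.5 (IV):
  [0→2]: (53.15+37.83)/2 × 2 = 90.98
  [2→5]: (37.83+22.72)/2 × 3 = 90.825
  [5→6.5]: (22.72+17.60)/2 × 1.5 = 30.24
  [6.5→8.5]: (17.60+12.53)/2 × 2 = 30.13
  [8.5→9.5]: (12.53+10.57)/2 × 1 = 11.55
  Sum = 253.725 mg/L·h
IV tail: 10.57/0.17 = 62.176; AUC_iv,0→∞ = 253.725 + 62.176 = 315.901 mg/L·h
Trapezoidal AUC_0→6.75 (subcutaneous injection):
  [0→0.25]: (0.00+6.04)/2 × 0.25 = 0.755
  [0.25→1.25]: (6.04+21.01)/2 × 1 = 13.525
  [1.25→2.25]: (21.01+26.66)/2 × 1 = 23.835
  [2.25→4.25]: (26.66+26.02)/2 × 2 = 52.68
  [4.25→5.75]: (26.02+22.15)/2 × 1.5 = 36.1275
  [5.75→6.75]: (22.15+19.35)/2 × 1 = 20.75
  Sum = 147.6725 mg/L·h
subcutaneous injection tail: 19.35/0.17 = 113.824; AUC_ev,0→∞ = 147.6725 + 113.824 = 261.4965 mg/L·h
F = (AUC_ev/D_ev)/(AUC_iv/D_iv) = (261.4965/625)/(315.901/250) = 0.4183944/1.263604 = 0.3311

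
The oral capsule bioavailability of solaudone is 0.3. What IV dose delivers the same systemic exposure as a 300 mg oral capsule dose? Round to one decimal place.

Systemic exposure from an extravascular dose = F × D_ev, so the equivalent IV dose is F × D_ev.
D_iv = F × D_ev = 0.3 × 300 = 90 mg

D_iv = 90.0 mg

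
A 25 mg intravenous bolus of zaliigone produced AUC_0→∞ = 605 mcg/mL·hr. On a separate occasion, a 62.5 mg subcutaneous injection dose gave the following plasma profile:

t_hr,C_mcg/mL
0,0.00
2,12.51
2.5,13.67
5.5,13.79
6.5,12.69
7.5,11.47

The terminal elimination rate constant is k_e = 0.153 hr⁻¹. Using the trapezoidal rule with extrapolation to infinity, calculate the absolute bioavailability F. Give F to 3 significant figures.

Trapezoidal AUC_0→7.5 (subcutaneous injection):
  [0→2]: (0.00+12.51)/2 × 2 = 12.51
  [2→2.5]: (12.51+13.67)/2 × 0.5 = 6.545
  [2.5→5.5]: (13.67+13.79)/2 × 3 = 41.19
  [5.5→6.5]: (13.79+12.69)/2 × 1 = 13.24
  [6.5→7.5]: (12.69+11.47)/2 × 1 = 12.08
  Sum = 85.565 mcg/mL·hr
Tail: C_last/k_e = 11.47/0.153 = 74.967
AUC_0→∞ (subcutaneous injection) = 85.565 + 74.967 = 160.532 mcg/mL·hr
F = (AUC_ev/D_ev)/(AUC_iv/D_iv) = (160.532/62.5)/(605/25) = 2.568512/24.2 = 0.1061

F = 0.106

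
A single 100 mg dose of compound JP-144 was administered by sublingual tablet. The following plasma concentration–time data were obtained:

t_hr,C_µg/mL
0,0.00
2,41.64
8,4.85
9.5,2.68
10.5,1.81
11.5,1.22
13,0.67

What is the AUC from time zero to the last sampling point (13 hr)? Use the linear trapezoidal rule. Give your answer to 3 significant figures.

Trapezoidal AUC_0→13:
  [0→2]: (0.00+41.64)/2 × 2 = 41.64
  [2→8]: (41.64+4.85)/2 × 6 = 139.47
  [8→9.5]: (4.85+2.68)/2 × 1.5 = 5.6475
  [9.5→10.5]: (2.68+1.81)/2 × 1 = 2.245
  [10.5→11.5]: (1.81+1.22)/2 × 1 = 1.515
  [11.5→13]: (1.22+0.67)/2 × 1.5 = 1.4175
  Sum = 191.935 µg/mL·hr

AUC = 192 µg/mL·hr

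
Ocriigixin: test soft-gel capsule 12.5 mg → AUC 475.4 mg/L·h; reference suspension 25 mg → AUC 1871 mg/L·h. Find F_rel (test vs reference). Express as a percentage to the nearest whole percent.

F_rel = (AUC_test/D_test) / (AUC_ref/D_ref)
      = (475.4/12.5) / (1871/25)
      = 38.032 / 74.84 = 0.5082 = 50.82%

F_rel = 51%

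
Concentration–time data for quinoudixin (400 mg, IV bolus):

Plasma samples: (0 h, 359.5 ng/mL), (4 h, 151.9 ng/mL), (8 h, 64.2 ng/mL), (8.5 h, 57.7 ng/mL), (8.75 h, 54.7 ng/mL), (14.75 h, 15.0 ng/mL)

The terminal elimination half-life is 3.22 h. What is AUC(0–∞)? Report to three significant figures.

Trapezoidal AUC_0→14.75:
  [0→4]: (359.5+151.9)/2 × 4 = 1022.8
  [4→8]: (151.9+64.2)/2 × 4 = 432.2
  [8→8.5]: (64.2+57.7)/2 × 0.5 = 30.475
  [8.5→8.75]: (57.7+54.7)/2 × 0.25 = 14.05
  [8.75→14.75]: (54.7+15.0)/2 × 6 = 209.1
  Sum = 1708.625 ng/mL·h
k_e = ln2 / t½ = 0.693147 / 3.22 = 0.2153 h^-1
Extrapolated tail: C_last / k_e = 15.0 / 0.2153 = 69.670
AUC_0→∞ = 1708.625 + 69.670 = 1778.295 ng/mL·h

AUC = 1780 ng/mL·h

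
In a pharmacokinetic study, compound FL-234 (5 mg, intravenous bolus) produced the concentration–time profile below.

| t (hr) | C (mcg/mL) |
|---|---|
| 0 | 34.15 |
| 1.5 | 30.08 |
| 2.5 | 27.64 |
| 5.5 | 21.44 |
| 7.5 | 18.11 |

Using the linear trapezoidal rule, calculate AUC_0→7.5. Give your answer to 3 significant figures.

Trapezoidal AUC_0→7.5:
  [0→1.5]: (34.15+30.08)/2 × 1.5 = 48.1725
  [1.5→2.5]: (30.08+27.64)/2 × 1 = 28.86
  [2.5→5.5]: (27.64+21.44)/2 × 3 = 73.62
  [5.5→7.5]: (21.44+18.11)/2 × 2 = 39.55
  Sum = 190.2025 mcg/mL·hr

AUC = 190 mcg/mL·hr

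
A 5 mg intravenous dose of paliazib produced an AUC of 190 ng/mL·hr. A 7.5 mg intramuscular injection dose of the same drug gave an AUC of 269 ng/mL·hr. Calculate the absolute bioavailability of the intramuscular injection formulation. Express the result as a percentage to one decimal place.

F = 94.4%

F = (AUC_ev / D_ev) / (AUC_iv / D_iv)
  = (269/7.5) / (190/5)
  = 35.8667 / 38 = 0.9439
  = 94.39%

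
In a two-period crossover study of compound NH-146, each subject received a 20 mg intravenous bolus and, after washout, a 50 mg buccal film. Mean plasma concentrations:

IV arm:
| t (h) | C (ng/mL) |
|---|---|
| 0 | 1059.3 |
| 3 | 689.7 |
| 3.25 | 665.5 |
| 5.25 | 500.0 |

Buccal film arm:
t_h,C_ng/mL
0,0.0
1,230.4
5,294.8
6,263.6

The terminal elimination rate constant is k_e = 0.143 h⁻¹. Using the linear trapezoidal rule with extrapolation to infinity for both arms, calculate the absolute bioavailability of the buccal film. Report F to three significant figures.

Trapezoidal AUC_0→5.25 (IV):
  [0→3]: (1059.3+689.7)/2 × 3 = 2623.5
  [3→3.25]: (689.7+665.5)/2 × 0.25 = 169.4
  [3.25→5.25]: (665.5+500.0)/2 × 2 = 1165.5
  Sum = 3958.4 ng/mL·h
IV tail: 500.0/0.143 = 3496.503; AUC_iv,0→∞ = 3958.4 + 3496.503 = 7454.903 ng/mL·h
Trapezoidal AUC_0→6 (buccal film):
  [0→1]: (0.0+230.4)/2 × 1 = 115.2
  [1→5]: (230.4+294.8)/2 × 4 = 1050.4
  [5→6]: (294.8+263.6)/2 × 1 = 279.2
  Sum = 1444.8 ng/mL·h
buccal film tail: 263.6/0.143 = 1843.357; AUC_ev,0→∞ = 1444.8 + 1843.357 = 3288.157 ng/mL·h
F = (AUC_ev/D_ev)/(AUC_iv/D_iv) = (3288.157/50)/(7454.903/20) = 65.76314/372.74515 = 0.1764

F = 0.176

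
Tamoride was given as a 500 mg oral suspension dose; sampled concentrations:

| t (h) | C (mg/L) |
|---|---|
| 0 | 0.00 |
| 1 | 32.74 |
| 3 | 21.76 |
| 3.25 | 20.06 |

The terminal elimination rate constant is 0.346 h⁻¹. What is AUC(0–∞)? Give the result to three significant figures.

Trapezoidal AUC_0→3.25:
  [0→1]: (0.00+32.74)/2 × 1 = 16.37
  [1→3]: (32.74+21.76)/2 × 2 = 54.5
  [3→3.25]: (21.76+20.06)/2 × 0.25 = 5.2275
  Sum = 76.0975 mg/L·h
Extrapolated tail: C_last / k_e = 20.06 / 0.346 = 57.977
AUC_0→∞ = 76.0975 + 57.977 = 134.0745 mg/L·h

AUC = 134 mg/L·h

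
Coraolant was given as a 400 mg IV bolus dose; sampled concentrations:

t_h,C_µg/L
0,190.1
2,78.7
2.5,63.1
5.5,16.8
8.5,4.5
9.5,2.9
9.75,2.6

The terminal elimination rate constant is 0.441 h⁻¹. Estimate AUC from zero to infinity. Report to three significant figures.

Trapezoidal AUC_0→9.75:
  [0→2]: (190.1+78.7)/2 × 2 = 268.8
  [2→2.5]: (78.7+63.1)/2 × 0.5 = 35.45
  [2.5→5.5]: (63.1+16.8)/2 × 3 = 119.85
  [5.5→8.5]: (16.8+4.5)/2 × 3 = 31.95
  [8.5→9.5]: (4.5+2.9)/2 × 1 = 3.7
  [9.5→9.75]: (2.9+2.6)/2 × 0.25 = 0.6875
  Sum = 460.4375 µg/L·h
Extrapolated tail: C_last / k_e = 2.6 / 0.441 = 5.896
AUC_0→∞ = 460.4375 + 5.896 = 466.3335 µg/L·h

AUC = 466 µg/L·h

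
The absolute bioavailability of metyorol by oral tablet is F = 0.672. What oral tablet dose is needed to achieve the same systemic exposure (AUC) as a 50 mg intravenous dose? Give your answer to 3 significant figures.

For equal systemic exposure: F × D_ev = D_iv
D_ev = D_iv / F = 50 / 0.672 = 74.4048 mg

D_oral = 74.4 mg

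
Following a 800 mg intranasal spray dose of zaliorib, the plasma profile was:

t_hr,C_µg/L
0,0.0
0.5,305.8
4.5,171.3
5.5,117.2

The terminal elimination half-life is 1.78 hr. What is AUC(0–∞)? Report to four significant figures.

AUC = 1476 µg/L·hr

Trapezoidal AUC_0→5.5:
  [0→0.5]: (0.0+305.8)/2 × 0.5 = 76.45
  [0.5→4.5]: (305.8+171.3)/2 × 4 = 954.2
  [4.5→5.5]: (171.3+117.2)/2 × 1 = 144.25
  Sum = 1174.9 µg/L·hr
k_e = ln2 / t½ = 0.693147 / 1.78 = 0.3894 hr^-1
Extrapolated tail: C_last / k_e = 117.2 / 0.3894 = 300.976
AUC_0→∞ = 1174.9 + 300.976 = 1475.876 µg/L·hr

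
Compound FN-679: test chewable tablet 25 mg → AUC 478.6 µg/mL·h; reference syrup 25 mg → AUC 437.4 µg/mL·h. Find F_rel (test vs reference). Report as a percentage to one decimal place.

F_rel = (AUC_test/D_test) / (AUC_ref/D_ref)
      = (478.6/25) / (437.4/25)
      = 19.144 / 17.496 = 1.0942 = 109.42%

F_rel = 109.4%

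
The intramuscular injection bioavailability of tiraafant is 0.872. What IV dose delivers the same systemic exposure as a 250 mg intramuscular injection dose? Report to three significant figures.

D_iv = 218 mg

Systemic exposure from an extravascular dose = F × D_ev, so the equivalent IV dose is F × D_ev.
D_iv = F × D_ev = 0.872 × 250 = 218 mg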